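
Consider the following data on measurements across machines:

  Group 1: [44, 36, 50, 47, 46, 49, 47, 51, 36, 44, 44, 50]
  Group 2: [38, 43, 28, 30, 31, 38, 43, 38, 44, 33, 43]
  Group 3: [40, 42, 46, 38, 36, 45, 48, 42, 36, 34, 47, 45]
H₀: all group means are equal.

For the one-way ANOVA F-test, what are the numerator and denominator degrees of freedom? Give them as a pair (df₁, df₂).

degrees of freedom = [2, 32]

k = 3 groups, N = 35 total
df = (k−1, N−k) = (3−1, 35−3) = (2, 32)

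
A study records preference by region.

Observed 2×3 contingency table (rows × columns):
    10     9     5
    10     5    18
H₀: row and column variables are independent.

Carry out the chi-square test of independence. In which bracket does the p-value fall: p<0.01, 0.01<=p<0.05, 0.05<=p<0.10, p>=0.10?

Row totals [24, 33], col totals [20, 14, 23], n=57
χ² = (10−8.42)²/8.42 + (9−5.89)²/5.89 + (5−9.68)²/9.68 + (10−11.58)²/11.58 + (5−8.11)²/8.11 + (18−13.32)²/13.32 = 7.2504
df = 2
p-value (upper-tail) = 0.02664
→ bracket: 0.01<=p<0.05

p-value bracket: 0.01<=p<0.05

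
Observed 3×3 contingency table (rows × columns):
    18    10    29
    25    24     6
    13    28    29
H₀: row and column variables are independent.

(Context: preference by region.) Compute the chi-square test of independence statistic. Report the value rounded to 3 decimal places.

Row totals [57, 55, 70], col totals [56, 62, 64], n=182
χ² = (18−17.54)²/17.54 + (10−19.42)²/19.42 + (29−20.04)²/20.04 + (25−16.92)²/16.92 + (24−18.74)²/18.74 + (6−19.34)²/19.34 + (13−21.54)²/21.54 + (28−23.85)²/23.85 + (29−24.62)²/24.62 = 28.0066
df = 4

test statistic = 28.007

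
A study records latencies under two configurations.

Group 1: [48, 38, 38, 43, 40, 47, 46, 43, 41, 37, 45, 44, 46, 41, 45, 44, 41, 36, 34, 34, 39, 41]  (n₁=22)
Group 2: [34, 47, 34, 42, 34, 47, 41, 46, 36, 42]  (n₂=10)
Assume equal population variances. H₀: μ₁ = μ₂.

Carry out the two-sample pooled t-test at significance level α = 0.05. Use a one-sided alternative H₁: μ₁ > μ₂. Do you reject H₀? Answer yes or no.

reject H₀: no

x̄₁=41.409, s₁=4.090, n₁=22
x̄₂=40.300, s₂=5.438, n₂=10
s_p² = [21·4.090² + 9·5.438²]/30 = 20.5806
SE = √(s_p²·(1/22+1/10)) = 1.7302
t = (41.409−40.300)/1.7302 = 0.6410
df = 30
p-value (one-sided, H₁ greater) = 0.26319
At α=0.05: p ≥ α → fail to reject H₀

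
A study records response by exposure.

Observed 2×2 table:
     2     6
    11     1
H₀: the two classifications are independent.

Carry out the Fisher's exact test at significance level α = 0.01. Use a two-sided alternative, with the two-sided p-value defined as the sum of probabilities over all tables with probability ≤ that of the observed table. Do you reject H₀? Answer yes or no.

reject H₀: yes

Margins: r₁=8, r₂=12, c₁=13, c₂=7, n=20
p_obs = C(8,2)·C(12,11)/C(20,13); sum pmf over tables with pmf ≤ p_obs
p-value (two-sided) = 0.00444
At α=0.01: p < α → reject H₀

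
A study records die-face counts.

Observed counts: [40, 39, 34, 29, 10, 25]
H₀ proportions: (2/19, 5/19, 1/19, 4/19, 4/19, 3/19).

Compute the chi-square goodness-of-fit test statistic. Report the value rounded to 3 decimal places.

n = 177; E_i = n·p_i = [18.63, 46.58, 9.32, 37.26, 37.26, 27.95]
χ² = (40−18.63)²/18.63 + (39−46.58)²/46.58 + (34−9.32)²/9.32 + (29−37.26)²/37.26 + (10−37.26)²/37.26 + (25−27.95)²/27.95 = 113.2366
df = 5

test statistic = 113.237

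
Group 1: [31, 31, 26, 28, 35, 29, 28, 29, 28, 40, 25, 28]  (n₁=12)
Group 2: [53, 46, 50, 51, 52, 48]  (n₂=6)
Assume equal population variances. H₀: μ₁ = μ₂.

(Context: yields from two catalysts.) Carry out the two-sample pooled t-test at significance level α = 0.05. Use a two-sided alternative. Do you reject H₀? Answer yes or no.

x̄₁=29.833, s₁=4.108, n₁=12
x̄₂=50.000, s₂=2.608, n₂=6
s_p² = [11·4.108² + 5·2.608²]/16 = 13.7292
SE = √(s_p²·(1/12+1/6)) = 1.8526
t = (29.833−50.000)/1.8526 = -10.8853
df = 16
p-value (two-sided) = 0.00000
At α=0.05: p < α → reject H₀

reject H₀: yes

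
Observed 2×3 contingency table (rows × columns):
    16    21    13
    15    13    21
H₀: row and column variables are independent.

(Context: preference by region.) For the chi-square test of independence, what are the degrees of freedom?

degrees of freedom = 2

df = (r−1)(c−1) = (2−1)·(3−1) = 2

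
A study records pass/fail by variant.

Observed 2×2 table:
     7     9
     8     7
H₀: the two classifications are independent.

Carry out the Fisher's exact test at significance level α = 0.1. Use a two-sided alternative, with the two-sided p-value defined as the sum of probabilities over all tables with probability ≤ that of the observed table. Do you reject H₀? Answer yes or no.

reject H₀: no

Margins: r₁=16, r₂=15, c₁=15, c₂=16, n=31
p_obs = C(16,7)·C(15,8)/C(31,15); sum pmf over tables with pmf ≤ p_obs
p-value (two-sided) = 0.72443
At α=0.1: p ≥ α → fail to reject H₀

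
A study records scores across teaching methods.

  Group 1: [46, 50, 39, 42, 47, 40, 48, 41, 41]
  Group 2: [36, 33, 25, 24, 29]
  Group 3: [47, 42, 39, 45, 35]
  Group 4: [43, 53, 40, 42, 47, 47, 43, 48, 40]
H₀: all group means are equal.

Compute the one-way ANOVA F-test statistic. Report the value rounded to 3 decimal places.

test statistic = 14.794

Group means [43.78, 29.40, 41.60, 44.78], grand mean 41.143
SSB = Σnᵢ(x̄ᵢ−x̄)² = 871.917; SSW = ΣΣ(x−x̄ᵢ)² = 471.511
MSB = 871.917/3 = 290.6392; MSW = 471.511/24 = 19.6463
F = MSB/MSW = 14.7936
df = (3, 24)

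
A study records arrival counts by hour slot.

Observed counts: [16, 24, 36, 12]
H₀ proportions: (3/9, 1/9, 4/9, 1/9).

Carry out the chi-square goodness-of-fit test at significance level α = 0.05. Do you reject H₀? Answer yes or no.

reject H₀: yes

n = 88; E_i = n·p_i = [29.33, 9.78, 39.11, 9.78]
χ² = (16−29.33)²/29.33 + (24−9.78)²/9.78 + (36−39.11)²/39.11 + (12−9.78)²/9.78 = 27.5000
df = 3
p-value (upper-tail) = 0.00000
At α=0.05: p < α → reject H₀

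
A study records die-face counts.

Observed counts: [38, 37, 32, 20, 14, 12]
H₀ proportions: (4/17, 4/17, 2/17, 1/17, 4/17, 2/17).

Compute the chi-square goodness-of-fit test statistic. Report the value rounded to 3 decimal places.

test statistic = 39.917

n = 153; E_i = n·p_i = [36.00, 36.00, 18.00, 9.00, 36.00, 18.00]
χ² = (38−36.00)²/36.00 + (37−36.00)²/36.00 + (32−18.00)²/18.00 + (20−9.00)²/9.00 + (14−36.00)²/36.00 + (12−18.00)²/18.00 = 39.9167
df = 5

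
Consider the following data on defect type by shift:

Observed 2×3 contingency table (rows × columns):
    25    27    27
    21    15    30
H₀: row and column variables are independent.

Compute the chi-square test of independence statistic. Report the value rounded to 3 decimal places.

test statistic = 2.791

Row totals [79, 66], col totals [46, 42, 57], n=145
χ² = (25−25.06)²/25.06 + (27−22.88)²/22.88 + (27−31.06)²/31.06 + (21−20.94)²/20.94 + (15−19.12)²/19.12 + (30−25.94)²/25.94 = 2.7912
df = 2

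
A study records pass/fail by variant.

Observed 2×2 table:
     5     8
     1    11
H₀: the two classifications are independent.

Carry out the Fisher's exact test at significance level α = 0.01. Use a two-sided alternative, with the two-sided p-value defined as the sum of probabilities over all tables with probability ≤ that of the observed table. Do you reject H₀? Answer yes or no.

Margins: r₁=13, r₂=12, c₁=6, c₂=19, n=25
p_obs = C(13,5)·C(12,1)/C(25,6); sum pmf over tables with pmf ≤ p_obs
p-value (two-sided) = 0.16025
At α=0.01: p ≥ α → fail to reject H₀

reject H₀: no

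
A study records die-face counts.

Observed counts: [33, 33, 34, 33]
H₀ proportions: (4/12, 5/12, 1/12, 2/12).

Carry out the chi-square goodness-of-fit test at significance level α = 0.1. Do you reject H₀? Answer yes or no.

reject H₀: yes

n = 133; E_i = n·p_i = [44.33, 55.42, 11.08, 22.17]
χ² = (33−44.33)²/44.33 + (33−55.42)²/55.42 + (34−11.08)²/11.08 + (33−22.17)²/22.17 = 64.6436
df = 3
p-value (upper-tail) = 0.00000
At α=0.1: p < α → reject H₀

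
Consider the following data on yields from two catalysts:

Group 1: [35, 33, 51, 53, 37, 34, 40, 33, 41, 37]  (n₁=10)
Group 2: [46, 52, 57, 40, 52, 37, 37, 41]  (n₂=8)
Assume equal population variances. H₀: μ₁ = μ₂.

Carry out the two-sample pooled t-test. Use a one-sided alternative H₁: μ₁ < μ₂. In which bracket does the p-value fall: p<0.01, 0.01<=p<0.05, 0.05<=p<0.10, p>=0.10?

x̄₁=39.400, s₁=7.183, n₁=10
x̄₂=45.250, s₂=7.667, n₂=8
s_p² = [9·7.183² + 7·7.667²]/16 = 54.7438
SE = √(s_p²·(1/10+1/8)) = 3.5096
t = (39.400−45.250)/3.5096 = -1.6669
df = 16
p-value (one-sided, H₁ less) = 0.05750
→ bracket: 0.05<=p<0.10

p-value bracket: 0.05<=p<0.10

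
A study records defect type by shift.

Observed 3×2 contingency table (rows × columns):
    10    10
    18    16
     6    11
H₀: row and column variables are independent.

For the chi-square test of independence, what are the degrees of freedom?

degrees of freedom = 2

df = (r−1)(c−1) = (3−1)·(2−1) = 2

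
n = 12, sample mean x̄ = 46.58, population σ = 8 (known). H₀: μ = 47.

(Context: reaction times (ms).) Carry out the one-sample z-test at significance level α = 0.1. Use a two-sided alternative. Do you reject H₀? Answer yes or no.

SE = σ/√n = 8/√12 = 2.3094
z = (x̄−μ₀)/SE = (46.58−47)/2.3094 = -0.1819
p-value (two-sided) = 0.85569
At α=0.1: p ≥ α → fail to reject H₀

reject H₀: no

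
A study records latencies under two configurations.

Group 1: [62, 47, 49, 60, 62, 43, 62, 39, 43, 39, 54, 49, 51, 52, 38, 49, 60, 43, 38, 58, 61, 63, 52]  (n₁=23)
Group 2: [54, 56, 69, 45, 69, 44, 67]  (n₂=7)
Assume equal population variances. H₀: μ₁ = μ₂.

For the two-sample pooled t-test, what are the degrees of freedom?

degrees of freedom = 28

df = n₁ + n₂ − 2 = 23 + 7 − 2 = 28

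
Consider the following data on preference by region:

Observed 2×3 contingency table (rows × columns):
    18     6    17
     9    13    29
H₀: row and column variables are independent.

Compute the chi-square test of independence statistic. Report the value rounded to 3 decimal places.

test statistic = 7.714

Row totals [41, 51], col totals [27, 19, 46], n=92
χ² = (18−12.03)²/12.03 + (6−8.47)²/8.47 + (17−20.50)²/20.50 + (9−14.97)²/14.97 + (13−10.53)²/10.53 + (29−25.50)²/25.50 = 7.7136
df = 2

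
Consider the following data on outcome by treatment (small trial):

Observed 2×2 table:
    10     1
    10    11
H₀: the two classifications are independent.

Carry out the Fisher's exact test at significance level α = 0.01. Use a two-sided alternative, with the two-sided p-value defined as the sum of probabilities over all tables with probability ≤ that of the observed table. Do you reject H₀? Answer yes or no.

reject H₀: no

Margins: r₁=11, r₂=21, c₁=20, c₂=12, n=32
p_obs = C(11,10)·C(21,10)/C(32,20); sum pmf over tables with pmf ≤ p_obs
p-value (two-sided) = 0.02319
At α=0.01: p ≥ α → fail to reject H₀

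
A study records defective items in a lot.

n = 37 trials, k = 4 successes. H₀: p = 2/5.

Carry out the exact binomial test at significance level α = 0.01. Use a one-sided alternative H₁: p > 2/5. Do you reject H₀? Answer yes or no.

Exact binomial: n=37, k=4, p₀=2/5=0.4000
P(X≥4) from Σ C(n,i)·p₀^i·(1−p₀)^(n−i)
p-value (one-sided, H₁ greater) = 0.99998
At α=0.01: p ≥ α → fail to reject H₀

reject H₀: no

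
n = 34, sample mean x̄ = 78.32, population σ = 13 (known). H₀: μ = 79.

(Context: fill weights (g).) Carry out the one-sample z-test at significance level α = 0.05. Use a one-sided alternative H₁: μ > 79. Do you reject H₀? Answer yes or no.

SE = σ/√n = 13/√34 = 2.2295
z = (x̄−μ₀)/SE = (78.32−79)/2.2295 = -0.3050
p-value (one-sided, H₁ greater) = 0.61982
At α=0.05: p ≥ α → fail to reject H₀

reject H₀: no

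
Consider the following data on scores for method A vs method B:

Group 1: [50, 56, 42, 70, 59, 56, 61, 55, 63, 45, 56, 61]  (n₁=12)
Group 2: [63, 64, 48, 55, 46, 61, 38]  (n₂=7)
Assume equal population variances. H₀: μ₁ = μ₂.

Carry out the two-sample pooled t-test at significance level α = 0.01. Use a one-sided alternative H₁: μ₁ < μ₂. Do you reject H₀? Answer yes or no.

x̄₁=56.167, s₁=7.732, n₁=12
x̄₂=53.571, s₂=9.880, n₂=7
s_p² = [11·7.732² + 6·9.880²]/17 = 73.1401
SE = √(s_p²·(1/12+1/7)) = 4.0674
t = (56.167−53.571)/4.0674 = 0.6381
df = 17
p-value (one-sided, H₁ less) = 0.73403
At α=0.01: p ≥ α → fail to reject H₀

reject H₀: no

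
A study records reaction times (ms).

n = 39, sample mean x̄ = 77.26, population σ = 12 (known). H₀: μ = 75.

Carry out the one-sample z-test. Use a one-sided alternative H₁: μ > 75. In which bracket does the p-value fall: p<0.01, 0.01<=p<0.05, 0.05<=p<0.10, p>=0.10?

p-value bracket: p>=0.10

SE = σ/√n = 12/√39 = 1.9215
z = (x̄−μ₀)/SE = (77.26−75)/1.9215 = 1.1761
p-value (one-sided, H₁ greater) = 0.11977
→ bracket: p>=0.10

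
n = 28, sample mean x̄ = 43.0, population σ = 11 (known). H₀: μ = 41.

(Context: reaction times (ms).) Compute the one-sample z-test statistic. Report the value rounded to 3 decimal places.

SE = σ/√n = 11/√28 = 2.0788
z = (x̄−μ₀)/SE = (43.0−41)/2.0788 = 0.9621

test statistic = 0.962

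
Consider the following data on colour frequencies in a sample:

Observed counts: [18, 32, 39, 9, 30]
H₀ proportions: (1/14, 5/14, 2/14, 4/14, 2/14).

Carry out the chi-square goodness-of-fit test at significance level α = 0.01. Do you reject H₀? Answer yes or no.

n = 128; E_i = n·p_i = [9.14, 45.71, 18.29, 36.57, 18.29]
χ² = (18−9.14)²/9.14 + (32−45.71)²/45.71 + (39−18.29)²/18.29 + (9−36.57)²/36.57 + (30−18.29)²/18.29 = 64.4508
df = 4
p-value (upper-tail) = 0.00000
At α=0.01: p < α → reject H₀

reject H₀: yes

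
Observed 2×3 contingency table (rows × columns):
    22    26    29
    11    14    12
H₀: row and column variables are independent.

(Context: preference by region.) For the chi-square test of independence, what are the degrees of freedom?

df = (r−1)(c−1) = (2−1)·(3−1) = 2

degrees of freedom = 2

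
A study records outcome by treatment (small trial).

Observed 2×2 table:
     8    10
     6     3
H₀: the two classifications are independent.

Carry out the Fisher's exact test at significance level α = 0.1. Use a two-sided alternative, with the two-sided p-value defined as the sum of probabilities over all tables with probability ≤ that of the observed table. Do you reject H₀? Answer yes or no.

reject H₀: no

Margins: r₁=18, r₂=9, c₁=14, c₂=13, n=27
p_obs = C(18,8)·C(9,6)/C(27,14); sum pmf over tables with pmf ≤ p_obs
p-value (two-sided) = 0.41971
At α=0.1: p ≥ α → fail to reject H₀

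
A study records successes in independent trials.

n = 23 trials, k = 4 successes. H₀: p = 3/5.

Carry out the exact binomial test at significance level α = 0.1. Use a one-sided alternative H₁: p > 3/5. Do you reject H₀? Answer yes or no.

Exact binomial: n=23, k=4, p₀=3/5=0.6000
P(X≥4) from Σ C(n,i)·p₀^i·(1−p₀)^(n−i)
p-value (one-sided, H₁ greater) = 1.00000
At α=0.1: p ≥ α → fail to reject H₀

reject H₀: no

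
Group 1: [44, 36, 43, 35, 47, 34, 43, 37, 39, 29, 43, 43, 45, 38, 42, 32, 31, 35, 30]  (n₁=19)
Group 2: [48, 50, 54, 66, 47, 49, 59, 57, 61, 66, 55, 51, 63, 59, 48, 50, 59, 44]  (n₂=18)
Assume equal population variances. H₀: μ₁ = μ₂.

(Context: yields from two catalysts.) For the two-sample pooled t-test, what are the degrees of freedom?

df = n₁ + n₂ − 2 = 19 + 18 − 2 = 35

degrees of freedom = 35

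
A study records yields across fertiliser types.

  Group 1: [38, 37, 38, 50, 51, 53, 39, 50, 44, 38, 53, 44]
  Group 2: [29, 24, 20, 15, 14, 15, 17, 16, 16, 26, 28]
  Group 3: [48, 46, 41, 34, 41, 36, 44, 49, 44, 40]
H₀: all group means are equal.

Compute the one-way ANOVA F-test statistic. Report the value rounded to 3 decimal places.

test statistic = 61.470

Group means [44.58, 20.00, 42.30], grand mean 35.697
SSB = Σnᵢ(x̄ᵢ−x̄)² = 4093.953; SSW = ΣΣ(x−x̄ᵢ)² = 999.017
MSB = 4093.953/2 = 2046.9765; MSW = 999.017/30 = 33.3006
F = MSB/MSW = 61.4697
df = (2, 30)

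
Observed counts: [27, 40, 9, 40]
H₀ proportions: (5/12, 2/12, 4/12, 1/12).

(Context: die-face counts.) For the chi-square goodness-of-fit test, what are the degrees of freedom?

degrees of freedom = 3

df = k − 1 = 4 − 1 = 3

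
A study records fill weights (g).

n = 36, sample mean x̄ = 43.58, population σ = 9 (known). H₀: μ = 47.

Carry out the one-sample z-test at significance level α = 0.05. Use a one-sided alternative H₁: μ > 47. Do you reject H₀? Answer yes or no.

SE = σ/√n = 9/√36 = 1.5000
z = (x̄−μ₀)/SE = (43.58−47)/1.5000 = -2.2800
p-value (one-sided, H₁ greater) = 0.98870
At α=0.05: p ≥ α → fail to reject H₀

reject H₀: no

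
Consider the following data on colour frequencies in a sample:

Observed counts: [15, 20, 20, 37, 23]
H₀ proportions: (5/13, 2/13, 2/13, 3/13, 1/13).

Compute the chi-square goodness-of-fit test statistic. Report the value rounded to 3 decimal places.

n = 115; E_i = n·p_i = [44.23, 17.69, 17.69, 26.54, 8.85]
χ² = (15−44.23)²/44.23 + (20−17.69)²/17.69 + (20−17.69)²/17.69 + (37−26.54)²/26.54 + (23−8.85)²/8.85 = 46.6899
df = 4

test statistic = 46.690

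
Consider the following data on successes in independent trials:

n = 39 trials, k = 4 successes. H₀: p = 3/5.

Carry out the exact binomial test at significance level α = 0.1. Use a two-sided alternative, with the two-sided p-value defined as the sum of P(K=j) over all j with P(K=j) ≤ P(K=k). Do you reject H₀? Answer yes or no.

reject H₀: yes

Exact binomial: n=39, k=4, p₀=3/5=0.6000
P(X=j) = C(n,j)·p₀^j·(1−p₀)^(n−j); p = Σ P(X=j) over j with P(X=j) ≤ P(X=4)
p-value (two-sided) = 0.00000
At α=0.1: p < α → reject H₀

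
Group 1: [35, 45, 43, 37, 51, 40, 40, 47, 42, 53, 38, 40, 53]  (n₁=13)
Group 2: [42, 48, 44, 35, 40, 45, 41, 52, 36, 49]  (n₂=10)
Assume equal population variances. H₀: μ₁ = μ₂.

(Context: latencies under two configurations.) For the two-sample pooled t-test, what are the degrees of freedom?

degrees of freedom = 21

df = n₁ + n₂ − 2 = 13 + 10 − 2 = 21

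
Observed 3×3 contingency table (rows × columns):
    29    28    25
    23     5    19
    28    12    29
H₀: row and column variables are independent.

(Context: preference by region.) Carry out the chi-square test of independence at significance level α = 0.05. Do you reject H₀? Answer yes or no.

reject H₀: yes

Row totals [82, 47, 69], col totals [80, 45, 73], n=198
χ² = (29−33.13)²/33.13 + (28−18.64)²/18.64 + (25−30.23)²/30.23 + (23−18.99)²/18.99 + (5−10.68)²/10.68 + (19−17.33)²/17.33 + (28−27.88)²/27.88 + (12−15.68)²/15.68 + (29−25.44)²/25.44 = 11.5190
df = 4
p-value (upper-tail) = 0.02131
At α=0.05: p < α → reject H₀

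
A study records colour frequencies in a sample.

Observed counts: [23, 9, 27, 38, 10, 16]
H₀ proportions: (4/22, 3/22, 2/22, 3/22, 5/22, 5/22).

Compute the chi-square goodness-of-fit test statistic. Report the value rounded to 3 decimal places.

test statistic = 69.506

n = 123; E_i = n·p_i = [22.36, 16.77, 11.18, 16.77, 27.95, 27.95]
χ² = (23−22.36)²/22.36 + (9−16.77)²/16.77 + (27−11.18)²/11.18 + (38−16.77)²/16.77 + (10−27.95)²/27.95 + (16−27.95)²/27.95 = 69.5060
df = 5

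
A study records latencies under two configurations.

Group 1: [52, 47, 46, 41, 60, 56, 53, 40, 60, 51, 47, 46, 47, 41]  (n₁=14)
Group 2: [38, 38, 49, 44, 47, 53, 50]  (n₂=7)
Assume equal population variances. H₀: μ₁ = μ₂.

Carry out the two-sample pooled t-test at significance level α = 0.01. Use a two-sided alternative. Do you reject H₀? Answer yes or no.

reject H₀: no

x̄₁=49.071, s₁=6.557, n₁=14
x̄₂=45.571, s₂=5.855, n₂=7
s_p² = [13·6.557² + 6·5.855²]/19 = 40.2444
SE = √(s_p²·(1/14+1/7)) = 2.9366
t = (49.071−45.571)/2.9366 = 1.1918
df = 19
p-value (two-sided) = 0.24800
At α=0.01: p ≥ α → fail to reject H₀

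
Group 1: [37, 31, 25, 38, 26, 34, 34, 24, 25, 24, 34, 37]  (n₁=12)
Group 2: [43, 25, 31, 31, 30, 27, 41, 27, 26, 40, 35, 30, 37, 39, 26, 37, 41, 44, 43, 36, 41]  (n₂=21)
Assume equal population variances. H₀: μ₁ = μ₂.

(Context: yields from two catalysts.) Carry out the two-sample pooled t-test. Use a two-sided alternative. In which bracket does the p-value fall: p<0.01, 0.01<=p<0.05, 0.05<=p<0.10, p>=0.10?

p-value bracket: 0.05<=p<0.10

x̄₁=30.750, s₁=5.578, n₁=12
x̄₂=34.762, s₂=6.472, n₂=21
s_p² = [11·5.578² + 20·6.472²]/31 = 38.0664
SE = √(s_p²·(1/12+1/21)) = 2.2327
t = (30.750−34.762)/2.2327 = -1.7969
df = 31
p-value (two-sided) = 0.08210
→ bracket: 0.05<=p<0.10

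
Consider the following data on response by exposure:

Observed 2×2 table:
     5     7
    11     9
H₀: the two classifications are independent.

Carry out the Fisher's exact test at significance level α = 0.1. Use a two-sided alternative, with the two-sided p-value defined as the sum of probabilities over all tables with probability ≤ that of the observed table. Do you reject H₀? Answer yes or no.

Margins: r₁=12, r₂=20, c₁=16, c₂=16, n=32
p_obs = C(12,5)·C(20,11)/C(32,16); sum pmf over tables with pmf ≤ p_obs
p-value (two-sided) = 0.71599
At α=0.1: p ≥ α → fail to reject H₀

reject H₀: no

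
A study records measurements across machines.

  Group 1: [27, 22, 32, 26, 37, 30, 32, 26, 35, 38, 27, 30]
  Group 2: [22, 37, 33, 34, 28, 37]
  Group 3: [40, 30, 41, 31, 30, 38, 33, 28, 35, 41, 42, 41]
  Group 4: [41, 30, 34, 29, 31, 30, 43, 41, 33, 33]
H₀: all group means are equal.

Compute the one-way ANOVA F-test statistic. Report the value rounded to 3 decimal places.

Group means [30.17, 31.83, 35.83, 34.50], grand mean 33.200
SSB = Σnᵢ(x̄ᵢ−x̄)² = 221.733; SSW = ΣΣ(x−x̄ᵢ)² = 976.667
MSB = 221.733/3 = 73.9111; MSW = 976.667/36 = 27.1296
F = MSB/MSW = 2.7244
df = (3, 36)

test statistic = 2.724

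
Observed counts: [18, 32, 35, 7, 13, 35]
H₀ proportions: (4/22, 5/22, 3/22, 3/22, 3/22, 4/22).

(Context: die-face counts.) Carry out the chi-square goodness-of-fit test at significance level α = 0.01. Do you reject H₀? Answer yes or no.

reject H₀: yes

n = 140; E_i = n·p_i = [25.45, 31.82, 19.09, 19.09, 19.09, 25.45]
χ² = (18−25.45)²/25.45 + (32−31.82)²/31.82 + (35−19.09)²/19.09 + (7−19.09)²/19.09 + (13−19.09)²/19.09 + (35−25.45)²/25.45 = 28.6221
df = 5
p-value (upper-tail) = 0.00003
At α=0.01: p < α → reject H₀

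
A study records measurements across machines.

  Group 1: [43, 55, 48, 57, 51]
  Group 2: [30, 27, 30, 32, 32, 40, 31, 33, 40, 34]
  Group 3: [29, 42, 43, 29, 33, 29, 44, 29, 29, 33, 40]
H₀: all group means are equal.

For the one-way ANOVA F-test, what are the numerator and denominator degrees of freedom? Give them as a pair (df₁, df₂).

degrees of freedom = [2, 23]

k = 3 groups, N = 26 total
df = (k−1, N−k) = (3−1, 26−3) = (2, 23)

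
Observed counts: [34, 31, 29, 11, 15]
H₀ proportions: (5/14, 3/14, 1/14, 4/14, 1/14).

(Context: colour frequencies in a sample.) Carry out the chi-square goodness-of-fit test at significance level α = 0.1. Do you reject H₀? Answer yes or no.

n = 120; E_i = n·p_i = [42.86, 25.71, 8.57, 34.29, 8.57]
χ² = (34−42.86)²/42.86 + (31−25.71)²/25.71 + (29−8.57)²/8.57 + (11−34.29)²/34.29 + (15−8.57)²/8.57 = 72.2414
df = 4
p-value (upper-tail) = 0.00000
At α=0.1: p < α → reject H₀

reject H₀: yes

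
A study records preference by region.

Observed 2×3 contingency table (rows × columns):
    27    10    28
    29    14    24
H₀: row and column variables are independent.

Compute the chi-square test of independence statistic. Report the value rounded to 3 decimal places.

Row totals [65, 67], col totals [56, 24, 52], n=132
χ² = (27−27.58)²/27.58 + (10−11.82)²/11.82 + (28−25.61)²/25.61 + (29−28.42)²/28.42 + (14−12.18)²/12.18 + (24−26.39)²/26.39 = 1.0157
df = 2

test statistic = 1.016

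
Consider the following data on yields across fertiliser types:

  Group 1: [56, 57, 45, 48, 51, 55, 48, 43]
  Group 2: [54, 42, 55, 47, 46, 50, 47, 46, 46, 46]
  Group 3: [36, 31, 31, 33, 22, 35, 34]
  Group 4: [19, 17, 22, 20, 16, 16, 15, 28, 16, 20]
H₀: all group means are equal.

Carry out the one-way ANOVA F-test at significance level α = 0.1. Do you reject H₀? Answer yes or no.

Group means [50.38, 47.90, 31.71, 18.90], grand mean 36.943
SSB = Σnᵢ(x̄ᵢ−x̄)² = 6090.782; SSW = ΣΣ(x−x̄ᵢ)² = 605.104
MSB = 6090.782/3 = 2030.2607; MSW = 605.104/31 = 19.5195
F = MSB/MSW = 104.0121
df = (3, 31)
p-value (upper-tail) = 0.00000
At α=0.1: p < α → reject H₀

reject H₀: yes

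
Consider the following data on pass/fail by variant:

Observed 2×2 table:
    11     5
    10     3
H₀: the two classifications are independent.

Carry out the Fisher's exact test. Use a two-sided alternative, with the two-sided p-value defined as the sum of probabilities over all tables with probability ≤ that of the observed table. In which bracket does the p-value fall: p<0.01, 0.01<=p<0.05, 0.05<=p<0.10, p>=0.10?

p-value bracket: p>=0.10

Margins: r₁=16, r₂=13, c₁=21, c₂=8, n=29
p_obs = C(16,11)·C(13,10)/C(29,21); sum pmf over tables with pmf ≤ p_obs
p-value (two-sided) = 0.69682
→ bracket: p>=0.10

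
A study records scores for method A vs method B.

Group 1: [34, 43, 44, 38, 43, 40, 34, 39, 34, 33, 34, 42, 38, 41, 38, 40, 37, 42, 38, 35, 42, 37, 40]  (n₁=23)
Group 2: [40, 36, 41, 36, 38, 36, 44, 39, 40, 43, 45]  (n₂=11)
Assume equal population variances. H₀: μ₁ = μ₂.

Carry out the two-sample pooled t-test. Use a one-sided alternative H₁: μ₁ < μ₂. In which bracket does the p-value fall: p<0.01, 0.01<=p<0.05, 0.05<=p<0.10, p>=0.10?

p-value bracket: p>=0.10

x̄₁=38.522, s₁=3.369, n₁=23
x̄₂=39.818, s₂=3.219, n₂=11
s_p² = [22·3.369² + 10·3.219²]/32 = 11.0430
SE = √(s_p²·(1/23+1/11)) = 1.2182
t = (38.522−39.818)/1.2182 = -1.0642
df = 32
p-value (one-sided, H₁ less) = 0.14760
→ bracket: p>=0.10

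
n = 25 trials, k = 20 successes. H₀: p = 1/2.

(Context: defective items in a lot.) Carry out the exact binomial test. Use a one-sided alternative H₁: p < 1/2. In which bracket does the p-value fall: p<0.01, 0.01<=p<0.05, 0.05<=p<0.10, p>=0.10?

p-value bracket: p>=0.10

Exact binomial: n=25, k=20, p₀=1/2=0.5000
P(X≤20) from Σ C(n,i)·p₀^i·(1−p₀)^(n−i)
p-value (one-sided, H₁ less) = 0.99954
→ bracket: p>=0.10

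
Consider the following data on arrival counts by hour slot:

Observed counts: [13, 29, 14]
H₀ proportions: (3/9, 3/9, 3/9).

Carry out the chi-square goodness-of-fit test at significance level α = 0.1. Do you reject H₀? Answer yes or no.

reject H₀: yes

n = 56; E_i = n·p_i = [18.67, 18.67, 18.67]
χ² = (13−18.67)²/18.67 + (29−18.67)²/18.67 + (14−18.67)²/18.67 = 8.6071
df = 2
p-value (upper-tail) = 0.01352
At α=0.1: p < α → reject H₀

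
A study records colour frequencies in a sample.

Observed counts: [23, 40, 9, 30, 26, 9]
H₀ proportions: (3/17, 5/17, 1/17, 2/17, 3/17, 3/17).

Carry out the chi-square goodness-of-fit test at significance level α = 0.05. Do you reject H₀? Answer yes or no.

reject H₀: yes

n = 137; E_i = n·p_i = [24.18, 40.29, 8.06, 16.12, 24.18, 24.18]
χ² = (23−24.18)²/24.18 + (40−40.29)²/40.29 + (9−8.06)²/8.06 + (30−16.12)²/16.12 + (26−24.18)²/24.18 + (9−24.18)²/24.18 = 21.7908
df = 5
p-value (upper-tail) = 0.00057
At α=0.05: p < α → reject H₀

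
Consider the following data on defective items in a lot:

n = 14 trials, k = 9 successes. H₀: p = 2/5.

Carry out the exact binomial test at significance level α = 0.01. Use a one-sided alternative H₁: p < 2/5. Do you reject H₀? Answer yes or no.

Exact binomial: n=14, k=9, p₀=2/5=0.4000
P(X≤9) from Σ C(n,i)·p₀^i·(1−p₀)^(n−i)
p-value (one-sided, H₁ less) = 0.98249
At α=0.01: p ≥ α → fail to reject H₀

reject H₀: no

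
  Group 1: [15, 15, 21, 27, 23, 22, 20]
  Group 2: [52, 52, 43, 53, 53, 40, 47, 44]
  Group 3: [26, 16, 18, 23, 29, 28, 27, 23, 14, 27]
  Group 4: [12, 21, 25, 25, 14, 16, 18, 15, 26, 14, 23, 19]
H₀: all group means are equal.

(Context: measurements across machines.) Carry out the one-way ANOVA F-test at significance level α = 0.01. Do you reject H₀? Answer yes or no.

Group means [20.43, 48.00, 23.10, 19.00], grand mean 26.649
SSB = Σnᵢ(x̄ᵢ−x̄)² = 4745.818; SSW = ΣΣ(x−x̄ᵢ)² = 822.614
MSB = 4745.818/3 = 1581.9394; MSW = 822.614/33 = 24.9277
F = MSB/MSW = 63.4611
df = (3, 33)
p-value (upper-tail) = 0.00000
At α=0.01: p < α → reject H₀

reject H₀: yes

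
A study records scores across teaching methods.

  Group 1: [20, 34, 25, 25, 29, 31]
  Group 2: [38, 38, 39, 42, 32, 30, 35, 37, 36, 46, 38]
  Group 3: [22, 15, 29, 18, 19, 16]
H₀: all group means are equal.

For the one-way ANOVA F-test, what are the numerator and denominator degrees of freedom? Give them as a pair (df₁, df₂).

degrees of freedom = [2, 20]

k = 3 groups, N = 23 total
df = (k−1, N−k) = (3−1, 23−3) = (2, 20)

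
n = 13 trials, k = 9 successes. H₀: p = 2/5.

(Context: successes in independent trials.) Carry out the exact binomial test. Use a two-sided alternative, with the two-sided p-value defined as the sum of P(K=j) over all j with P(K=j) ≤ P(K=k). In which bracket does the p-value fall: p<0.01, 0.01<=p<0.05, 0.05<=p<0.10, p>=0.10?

Exact binomial: n=13, k=9, p₀=2/5=0.4000
P(X=j) = C(n,j)·p₀^j·(1−p₀)^(n−j); p = Σ P(X=j) over j with P(X=j) ≤ P(X=9)
p-value (two-sided) = 0.04471
→ bracket: 0.01<=p<0.05

p-value bracket: 0.01<=p<0.05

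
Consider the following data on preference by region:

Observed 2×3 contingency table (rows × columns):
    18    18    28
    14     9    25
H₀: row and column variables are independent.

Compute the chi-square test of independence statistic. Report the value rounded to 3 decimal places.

Row totals [64, 48], col totals [32, 27, 53], n=112
χ² = (18−18.29)²/18.29 + (18−15.43)²/15.43 + (28−30.29)²/30.29 + (14−13.71)²/13.71 + (9−11.57)²/11.57 + (25−22.71)²/22.71 = 1.4129
df = 2

test statistic = 1.413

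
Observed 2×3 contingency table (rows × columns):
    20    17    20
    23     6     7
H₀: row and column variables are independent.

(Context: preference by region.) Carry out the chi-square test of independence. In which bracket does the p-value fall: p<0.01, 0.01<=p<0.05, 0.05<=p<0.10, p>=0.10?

p-value bracket: 0.01<=p<0.05

Row totals [57, 36], col totals [43, 23, 27], n=93
χ² = (20−26.35)²/26.35 + (17−14.10)²/14.10 + (20−16.55)²/16.55 + (23−16.65)²/16.65 + (6−8.90)²/8.90 + (7−10.45)²/10.45 = 7.3629
df = 2
p-value (upper-tail) = 0.02519
→ bracket: 0.01<=p<0.05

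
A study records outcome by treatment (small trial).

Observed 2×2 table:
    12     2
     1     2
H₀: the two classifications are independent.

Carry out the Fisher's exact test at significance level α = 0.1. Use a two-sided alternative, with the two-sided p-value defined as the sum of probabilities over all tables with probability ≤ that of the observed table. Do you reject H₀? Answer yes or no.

Margins: r₁=14, r₂=3, c₁=13, c₂=4, n=17
p_obs = C(14,12)·C(3,1)/C(17,13); sum pmf over tables with pmf ≤ p_obs
p-value (two-sided) = 0.12059
At α=0.1: p ≥ α → fail to reject H₀

reject H₀: no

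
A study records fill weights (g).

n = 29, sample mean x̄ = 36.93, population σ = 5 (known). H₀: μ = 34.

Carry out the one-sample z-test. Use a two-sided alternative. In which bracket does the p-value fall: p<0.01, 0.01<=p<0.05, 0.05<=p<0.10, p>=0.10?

p-value bracket: p<0.01

SE = σ/√n = 5/√29 = 0.9285
z = (x̄−μ₀)/SE = (36.93−34)/0.9285 = 3.1557
p-value (two-sided) = 0.00160
→ bracket: p<0.01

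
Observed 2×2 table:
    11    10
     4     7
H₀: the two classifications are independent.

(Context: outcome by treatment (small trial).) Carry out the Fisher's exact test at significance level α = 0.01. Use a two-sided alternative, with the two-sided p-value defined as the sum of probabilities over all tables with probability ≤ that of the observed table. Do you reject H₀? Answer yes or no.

Margins: r₁=21, r₂=11, c₁=15, c₂=17, n=32
p_obs = C(21,11)·C(11,4)/C(32,15); sum pmf over tables with pmf ≤ p_obs
p-value (two-sided) = 0.47191
At α=0.01: p ≥ α → fail to reject H₀

reject H₀: no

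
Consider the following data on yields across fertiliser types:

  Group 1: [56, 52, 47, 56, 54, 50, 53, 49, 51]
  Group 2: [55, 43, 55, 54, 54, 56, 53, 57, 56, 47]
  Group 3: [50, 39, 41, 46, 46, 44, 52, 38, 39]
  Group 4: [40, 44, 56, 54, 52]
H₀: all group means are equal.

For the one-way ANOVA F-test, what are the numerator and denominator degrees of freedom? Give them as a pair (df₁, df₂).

k = 4 groups, N = 33 total
df = (k−1, N−k) = (4−1, 33−4) = (3, 29)

degrees of freedom = [3, 29]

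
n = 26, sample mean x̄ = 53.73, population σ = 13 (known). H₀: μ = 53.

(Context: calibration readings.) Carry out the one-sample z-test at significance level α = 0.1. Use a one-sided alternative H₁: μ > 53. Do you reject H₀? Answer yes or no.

reject H₀: no

SE = σ/√n = 13/√26 = 2.5495
z = (x̄−μ₀)/SE = (53.73−53)/2.5495 = 0.2863
p-value (one-sided, H₁ greater) = 0.38731
At α=0.1: p ≥ α → fail to reject H₀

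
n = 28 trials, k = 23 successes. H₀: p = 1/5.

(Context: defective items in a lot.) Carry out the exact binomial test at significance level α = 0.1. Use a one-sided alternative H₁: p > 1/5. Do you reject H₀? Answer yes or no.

Exact binomial: n=28, k=23, p₀=1/5=0.2000
P(X≥23) from Σ C(n,i)·p₀^i·(1−p₀)^(n−i)
p-value (one-sided, H₁ greater) = 0.00000
At α=0.1: p < α → reject H₀

reject H₀: yes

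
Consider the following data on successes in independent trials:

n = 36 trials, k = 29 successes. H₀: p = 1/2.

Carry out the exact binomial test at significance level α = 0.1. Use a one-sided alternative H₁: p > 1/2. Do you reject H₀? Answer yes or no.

Exact binomial: n=36, k=29, p₀=1/2=0.5000
P(X≥29) from Σ C(n,i)·p₀^i·(1−p₀)^(n−i)
p-value (one-sided, H₁ greater) = 0.00016
At α=0.1: p < α → reject H₀

reject H₀: yes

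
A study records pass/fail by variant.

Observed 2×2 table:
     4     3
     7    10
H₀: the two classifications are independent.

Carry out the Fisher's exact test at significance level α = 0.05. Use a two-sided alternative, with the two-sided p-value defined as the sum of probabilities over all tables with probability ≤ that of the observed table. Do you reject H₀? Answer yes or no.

Margins: r₁=7, r₂=17, c₁=11, c₂=13, n=24
p_obs = C(7,4)·C(17,7)/C(24,11); sum pmf over tables with pmf ≤ p_obs
p-value (two-sided) = 0.65913
At α=0.05: p ≥ α → fail to reject H₀

reject H₀: no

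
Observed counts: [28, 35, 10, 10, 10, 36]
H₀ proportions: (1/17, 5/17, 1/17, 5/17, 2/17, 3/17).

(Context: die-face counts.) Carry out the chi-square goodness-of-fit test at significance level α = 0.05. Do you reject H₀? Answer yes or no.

n = 129; E_i = n·p_i = [7.59, 37.94, 7.59, 37.94, 15.18, 22.76]
χ² = (28−7.59)²/7.59 + (35−37.94)²/37.94 + (10−7.59)²/7.59 + (10−37.94)²/37.94 + (10−15.18)²/15.18 + (36−22.76)²/22.76 = 85.9380
df = 5
p-value (upper-tail) = 0.00000
At α=0.05: p < α → reject H₀

reject H₀: yes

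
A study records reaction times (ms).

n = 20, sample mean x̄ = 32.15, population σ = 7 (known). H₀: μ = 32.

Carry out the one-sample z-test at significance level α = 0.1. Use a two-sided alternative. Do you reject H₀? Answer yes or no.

SE = σ/√n = 7/√20 = 1.5652
z = (x̄−μ₀)/SE = (32.15−32)/1.5652 = 0.0958
p-value (two-sided) = 0.92365
At α=0.1: p ≥ α → fail to reject H₀

reject H₀: no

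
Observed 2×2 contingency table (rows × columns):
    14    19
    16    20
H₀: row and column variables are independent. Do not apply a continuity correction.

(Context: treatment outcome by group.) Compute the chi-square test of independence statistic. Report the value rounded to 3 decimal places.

Row totals [33, 36], col totals [30, 39], n=69
χ² = (14−14.35)²/14.35 + (19−18.65)²/18.65 + (16−15.65)²/15.65 + (20−20.35)²/20.35 = 0.0286
df = 1

test statistic = 0.029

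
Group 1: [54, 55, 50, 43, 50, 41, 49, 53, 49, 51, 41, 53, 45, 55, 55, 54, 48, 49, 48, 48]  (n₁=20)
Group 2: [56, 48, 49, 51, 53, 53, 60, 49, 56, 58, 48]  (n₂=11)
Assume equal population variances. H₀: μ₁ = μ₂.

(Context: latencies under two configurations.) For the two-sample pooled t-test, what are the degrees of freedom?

degrees of freedom = 29

df = n₁ + n₂ − 2 = 20 + 11 − 2 = 29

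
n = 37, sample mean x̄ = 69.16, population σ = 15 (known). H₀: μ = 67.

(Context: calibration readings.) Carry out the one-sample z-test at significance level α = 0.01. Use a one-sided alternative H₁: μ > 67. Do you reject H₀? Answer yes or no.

SE = σ/√n = 15/√37 = 2.4660
z = (x̄−μ₀)/SE = (69.16−67)/2.4660 = 0.8759
p-value (one-sided, H₁ greater) = 0.19054
At α=0.01: p ≥ α → fail to reject H₀

reject H₀: no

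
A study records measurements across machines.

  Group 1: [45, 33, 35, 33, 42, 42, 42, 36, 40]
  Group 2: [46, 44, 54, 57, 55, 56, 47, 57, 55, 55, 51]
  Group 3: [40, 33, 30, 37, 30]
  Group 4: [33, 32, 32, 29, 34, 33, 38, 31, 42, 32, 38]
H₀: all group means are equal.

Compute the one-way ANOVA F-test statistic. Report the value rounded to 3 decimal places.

Group means [38.67, 52.45, 34.00, 34.00], grand mean 40.806
SSB = Σnᵢ(x̄ᵢ−x̄)² = 2274.912; SSW = ΣΣ(x−x̄ᵢ)² = 602.727
MSB = 2274.912/3 = 758.3039; MSW = 602.727/32 = 18.8352
F = MSB/MSW = 40.2599
df = (3, 32)

test statistic = 40.260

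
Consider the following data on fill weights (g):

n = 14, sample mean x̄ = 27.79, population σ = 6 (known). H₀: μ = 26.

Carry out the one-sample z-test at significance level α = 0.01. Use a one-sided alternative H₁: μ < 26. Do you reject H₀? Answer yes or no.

SE = σ/√n = 6/√14 = 1.6036
z = (x̄−μ₀)/SE = (27.79−26)/1.6036 = 1.1163
p-value (one-sided, H₁ less) = 0.86784
At α=0.01: p ≥ α → fail to reject H₀

reject H₀: no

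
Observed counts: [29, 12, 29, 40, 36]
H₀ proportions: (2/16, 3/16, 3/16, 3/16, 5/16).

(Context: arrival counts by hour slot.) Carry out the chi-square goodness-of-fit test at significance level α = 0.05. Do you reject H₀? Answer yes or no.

reject H₀: yes

n = 146; E_i = n·p_i = [18.25, 27.38, 27.38, 27.38, 45.62]
χ² = (29−18.25)²/18.25 + (12−27.38)²/27.38 + (29−27.38)²/27.38 + (40−27.38)²/27.38 + (36−45.62)²/45.62 = 22.9169
df = 4
p-value (upper-tail) = 0.00013
At α=0.05: p < α → reject H₀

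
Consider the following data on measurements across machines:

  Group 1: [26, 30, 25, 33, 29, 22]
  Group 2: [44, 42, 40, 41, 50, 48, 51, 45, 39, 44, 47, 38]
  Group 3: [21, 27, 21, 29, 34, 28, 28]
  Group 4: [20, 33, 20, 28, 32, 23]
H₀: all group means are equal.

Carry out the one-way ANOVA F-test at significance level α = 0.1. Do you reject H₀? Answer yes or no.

Group means [27.50, 44.08, 26.86, 26.00], grand mean 33.484
SSB = Σnᵢ(x̄ᵢ−x̄)² = 2206.468; SSW = ΣΣ(x−x̄ᵢ)² = 575.274
MSB = 2206.468/3 = 735.4894; MSW = 575.274/27 = 21.3064
F = MSB/MSW = 34.5196
df = (3, 27)
p-value (upper-tail) = 0.00000
At α=0.1: p < α → reject H₀

reject H₀: yes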